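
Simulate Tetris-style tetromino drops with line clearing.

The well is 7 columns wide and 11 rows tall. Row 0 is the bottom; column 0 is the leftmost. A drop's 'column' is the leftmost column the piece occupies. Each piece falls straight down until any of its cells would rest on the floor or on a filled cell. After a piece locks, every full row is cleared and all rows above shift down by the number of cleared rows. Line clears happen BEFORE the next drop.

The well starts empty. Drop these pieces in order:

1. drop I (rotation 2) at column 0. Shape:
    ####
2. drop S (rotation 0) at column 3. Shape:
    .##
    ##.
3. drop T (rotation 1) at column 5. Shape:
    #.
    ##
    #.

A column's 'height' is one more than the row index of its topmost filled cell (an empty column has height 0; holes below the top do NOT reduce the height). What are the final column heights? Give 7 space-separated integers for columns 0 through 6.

Drop 1: I rot2 at col 0 lands with bottom-row=0; cleared 0 line(s) (total 0); column heights now [1 1 1 1 0 0 0], max=1
Drop 2: S rot0 at col 3 lands with bottom-row=1; cleared 0 line(s) (total 0); column heights now [1 1 1 2 3 3 0], max=3
Drop 3: T rot1 at col 5 lands with bottom-row=3; cleared 0 line(s) (total 0); column heights now [1 1 1 2 3 6 5], max=6

Answer: 1 1 1 2 3 6 5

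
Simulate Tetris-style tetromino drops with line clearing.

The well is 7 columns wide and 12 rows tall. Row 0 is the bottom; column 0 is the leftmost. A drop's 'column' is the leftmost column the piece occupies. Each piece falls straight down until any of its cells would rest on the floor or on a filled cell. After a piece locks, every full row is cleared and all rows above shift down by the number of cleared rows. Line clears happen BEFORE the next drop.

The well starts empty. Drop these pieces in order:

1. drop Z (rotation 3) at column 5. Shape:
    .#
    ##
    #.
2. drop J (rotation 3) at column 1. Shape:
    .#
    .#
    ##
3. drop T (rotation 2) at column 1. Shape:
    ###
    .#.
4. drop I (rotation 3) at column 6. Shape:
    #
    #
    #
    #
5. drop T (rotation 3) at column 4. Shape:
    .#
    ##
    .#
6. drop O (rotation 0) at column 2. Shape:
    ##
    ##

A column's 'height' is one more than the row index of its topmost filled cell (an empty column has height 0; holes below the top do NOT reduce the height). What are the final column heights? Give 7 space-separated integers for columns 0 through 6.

Answer: 0 5 7 7 4 5 7

Derivation:
Drop 1: Z rot3 at col 5 lands with bottom-row=0; cleared 0 line(s) (total 0); column heights now [0 0 0 0 0 2 3], max=3
Drop 2: J rot3 at col 1 lands with bottom-row=0; cleared 0 line(s) (total 0); column heights now [0 1 3 0 0 2 3], max=3
Drop 3: T rot2 at col 1 lands with bottom-row=3; cleared 0 line(s) (total 0); column heights now [0 5 5 5 0 2 3], max=5
Drop 4: I rot3 at col 6 lands with bottom-row=3; cleared 0 line(s) (total 0); column heights now [0 5 5 5 0 2 7], max=7
Drop 5: T rot3 at col 4 lands with bottom-row=2; cleared 0 line(s) (total 0); column heights now [0 5 5 5 4 5 7], max=7
Drop 6: O rot0 at col 2 lands with bottom-row=5; cleared 0 line(s) (total 0); column heights now [0 5 7 7 4 5 7], max=7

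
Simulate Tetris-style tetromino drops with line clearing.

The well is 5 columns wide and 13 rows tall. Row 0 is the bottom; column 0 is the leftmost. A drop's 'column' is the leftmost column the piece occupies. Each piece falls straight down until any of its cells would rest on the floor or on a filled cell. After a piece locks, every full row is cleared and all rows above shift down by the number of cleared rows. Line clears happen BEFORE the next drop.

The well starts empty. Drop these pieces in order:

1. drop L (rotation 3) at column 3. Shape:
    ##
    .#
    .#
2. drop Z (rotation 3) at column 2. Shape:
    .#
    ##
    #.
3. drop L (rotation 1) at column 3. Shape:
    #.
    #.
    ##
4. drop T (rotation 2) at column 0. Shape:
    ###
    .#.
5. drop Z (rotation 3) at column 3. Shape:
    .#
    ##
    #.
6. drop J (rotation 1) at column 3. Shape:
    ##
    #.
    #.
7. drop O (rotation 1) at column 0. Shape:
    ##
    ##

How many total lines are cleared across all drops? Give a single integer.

Drop 1: L rot3 at col 3 lands with bottom-row=0; cleared 0 line(s) (total 0); column heights now [0 0 0 3 3], max=3
Drop 2: Z rot3 at col 2 lands with bottom-row=2; cleared 0 line(s) (total 0); column heights now [0 0 4 5 3], max=5
Drop 3: L rot1 at col 3 lands with bottom-row=5; cleared 0 line(s) (total 0); column heights now [0 0 4 8 6], max=8
Drop 4: T rot2 at col 0 lands with bottom-row=3; cleared 0 line(s) (total 0); column heights now [5 5 5 8 6], max=8
Drop 5: Z rot3 at col 3 lands with bottom-row=8; cleared 0 line(s) (total 0); column heights now [5 5 5 10 11], max=11
Drop 6: J rot1 at col 3 lands with bottom-row=10; cleared 0 line(s) (total 0); column heights now [5 5 5 13 13], max=13
Drop 7: O rot1 at col 0 lands with bottom-row=5; cleared 0 line(s) (total 0); column heights now [7 7 5 13 13], max=13

Answer: 0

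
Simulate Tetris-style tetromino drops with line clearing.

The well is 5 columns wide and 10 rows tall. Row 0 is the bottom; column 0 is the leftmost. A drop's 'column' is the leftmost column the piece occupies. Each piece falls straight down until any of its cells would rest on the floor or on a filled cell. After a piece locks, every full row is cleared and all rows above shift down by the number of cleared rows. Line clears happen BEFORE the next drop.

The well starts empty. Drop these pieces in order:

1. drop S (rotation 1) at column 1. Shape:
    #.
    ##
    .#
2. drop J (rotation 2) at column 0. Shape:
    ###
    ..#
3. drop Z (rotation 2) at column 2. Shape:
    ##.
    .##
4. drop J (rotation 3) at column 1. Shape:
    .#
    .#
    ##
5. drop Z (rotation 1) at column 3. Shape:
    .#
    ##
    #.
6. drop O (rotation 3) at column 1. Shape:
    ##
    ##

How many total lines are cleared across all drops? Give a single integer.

Drop 1: S rot1 at col 1 lands with bottom-row=0; cleared 0 line(s) (total 0); column heights now [0 3 2 0 0], max=3
Drop 2: J rot2 at col 0 lands with bottom-row=2; cleared 0 line(s) (total 0); column heights now [4 4 4 0 0], max=4
Drop 3: Z rot2 at col 2 lands with bottom-row=3; cleared 1 line(s) (total 1); column heights now [0 3 4 4 0], max=4
Drop 4: J rot3 at col 1 lands with bottom-row=4; cleared 0 line(s) (total 1); column heights now [0 5 7 4 0], max=7
Drop 5: Z rot1 at col 3 lands with bottom-row=4; cleared 0 line(s) (total 1); column heights now [0 5 7 6 7], max=7
Drop 6: O rot3 at col 1 lands with bottom-row=7; cleared 0 line(s) (total 1); column heights now [0 9 9 6 7], max=9

Answer: 1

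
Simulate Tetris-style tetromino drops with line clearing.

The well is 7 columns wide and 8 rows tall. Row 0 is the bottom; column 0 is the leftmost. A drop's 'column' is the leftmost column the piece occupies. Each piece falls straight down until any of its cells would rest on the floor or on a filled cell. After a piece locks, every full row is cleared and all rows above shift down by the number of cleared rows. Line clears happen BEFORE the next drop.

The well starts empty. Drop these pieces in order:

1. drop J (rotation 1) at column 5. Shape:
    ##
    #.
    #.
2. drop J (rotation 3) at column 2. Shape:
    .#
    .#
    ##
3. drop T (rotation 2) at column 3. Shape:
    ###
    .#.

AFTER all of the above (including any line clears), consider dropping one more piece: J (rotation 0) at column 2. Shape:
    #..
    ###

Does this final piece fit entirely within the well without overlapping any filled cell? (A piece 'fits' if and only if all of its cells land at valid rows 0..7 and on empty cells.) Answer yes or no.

Drop 1: J rot1 at col 5 lands with bottom-row=0; cleared 0 line(s) (total 0); column heights now [0 0 0 0 0 3 3], max=3
Drop 2: J rot3 at col 2 lands with bottom-row=0; cleared 0 line(s) (total 0); column heights now [0 0 1 3 0 3 3], max=3
Drop 3: T rot2 at col 3 lands with bottom-row=2; cleared 0 line(s) (total 0); column heights now [0 0 1 4 4 4 3], max=4
Test piece J rot0 at col 2 (width 3): heights before test = [0 0 1 4 4 4 3]; fits = True

Answer: yes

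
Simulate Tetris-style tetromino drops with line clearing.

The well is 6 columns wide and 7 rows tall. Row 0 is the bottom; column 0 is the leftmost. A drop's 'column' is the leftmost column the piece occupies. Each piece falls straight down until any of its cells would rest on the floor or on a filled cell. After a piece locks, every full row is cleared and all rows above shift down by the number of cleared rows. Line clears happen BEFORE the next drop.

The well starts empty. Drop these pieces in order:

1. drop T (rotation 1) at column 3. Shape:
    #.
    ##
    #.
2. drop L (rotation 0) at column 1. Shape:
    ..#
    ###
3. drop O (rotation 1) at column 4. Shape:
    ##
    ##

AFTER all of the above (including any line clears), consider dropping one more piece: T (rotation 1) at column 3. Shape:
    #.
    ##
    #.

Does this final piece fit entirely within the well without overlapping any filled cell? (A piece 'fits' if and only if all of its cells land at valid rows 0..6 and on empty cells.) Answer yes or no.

Drop 1: T rot1 at col 3 lands with bottom-row=0; cleared 0 line(s) (total 0); column heights now [0 0 0 3 2 0], max=3
Drop 2: L rot0 at col 1 lands with bottom-row=3; cleared 0 line(s) (total 0); column heights now [0 4 4 5 2 0], max=5
Drop 3: O rot1 at col 4 lands with bottom-row=2; cleared 0 line(s) (total 0); column heights now [0 4 4 5 4 4], max=5
Test piece T rot1 at col 3 (width 2): heights before test = [0 4 4 5 4 4]; fits = False

Answer: no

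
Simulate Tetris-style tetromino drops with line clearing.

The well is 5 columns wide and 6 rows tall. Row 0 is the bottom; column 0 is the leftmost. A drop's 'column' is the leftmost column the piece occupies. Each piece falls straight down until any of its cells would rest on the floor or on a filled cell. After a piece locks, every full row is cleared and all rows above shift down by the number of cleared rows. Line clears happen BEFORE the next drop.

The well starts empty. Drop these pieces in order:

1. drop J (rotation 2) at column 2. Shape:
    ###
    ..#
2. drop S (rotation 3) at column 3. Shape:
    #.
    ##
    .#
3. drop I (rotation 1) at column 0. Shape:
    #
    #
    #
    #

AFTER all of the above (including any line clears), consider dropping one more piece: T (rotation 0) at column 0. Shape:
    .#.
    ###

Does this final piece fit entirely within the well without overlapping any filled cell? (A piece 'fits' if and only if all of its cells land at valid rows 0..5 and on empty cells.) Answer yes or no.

Drop 1: J rot2 at col 2 lands with bottom-row=0; cleared 0 line(s) (total 0); column heights now [0 0 2 2 2], max=2
Drop 2: S rot3 at col 3 lands with bottom-row=2; cleared 0 line(s) (total 0); column heights now [0 0 2 5 4], max=5
Drop 3: I rot1 at col 0 lands with bottom-row=0; cleared 0 line(s) (total 0); column heights now [4 0 2 5 4], max=5
Test piece T rot0 at col 0 (width 3): heights before test = [4 0 2 5 4]; fits = True

Answer: yes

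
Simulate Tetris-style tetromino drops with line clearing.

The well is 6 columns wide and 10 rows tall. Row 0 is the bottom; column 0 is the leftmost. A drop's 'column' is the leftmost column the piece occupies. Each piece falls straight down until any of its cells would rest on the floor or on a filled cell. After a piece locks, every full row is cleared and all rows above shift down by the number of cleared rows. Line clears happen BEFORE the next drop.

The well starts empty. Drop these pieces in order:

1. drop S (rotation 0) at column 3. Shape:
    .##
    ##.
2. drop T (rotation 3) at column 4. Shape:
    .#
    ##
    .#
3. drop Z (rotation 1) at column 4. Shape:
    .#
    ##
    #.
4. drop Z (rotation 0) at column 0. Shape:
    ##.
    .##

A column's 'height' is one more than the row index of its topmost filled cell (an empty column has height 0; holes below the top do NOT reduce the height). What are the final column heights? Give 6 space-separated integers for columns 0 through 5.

Drop 1: S rot0 at col 3 lands with bottom-row=0; cleared 0 line(s) (total 0); column heights now [0 0 0 1 2 2], max=2
Drop 2: T rot3 at col 4 lands with bottom-row=2; cleared 0 line(s) (total 0); column heights now [0 0 0 1 4 5], max=5
Drop 3: Z rot1 at col 4 lands with bottom-row=4; cleared 0 line(s) (total 0); column heights now [0 0 0 1 6 7], max=7
Drop 4: Z rot0 at col 0 lands with bottom-row=0; cleared 0 line(s) (total 0); column heights now [2 2 1 1 6 7], max=7

Answer: 2 2 1 1 6 7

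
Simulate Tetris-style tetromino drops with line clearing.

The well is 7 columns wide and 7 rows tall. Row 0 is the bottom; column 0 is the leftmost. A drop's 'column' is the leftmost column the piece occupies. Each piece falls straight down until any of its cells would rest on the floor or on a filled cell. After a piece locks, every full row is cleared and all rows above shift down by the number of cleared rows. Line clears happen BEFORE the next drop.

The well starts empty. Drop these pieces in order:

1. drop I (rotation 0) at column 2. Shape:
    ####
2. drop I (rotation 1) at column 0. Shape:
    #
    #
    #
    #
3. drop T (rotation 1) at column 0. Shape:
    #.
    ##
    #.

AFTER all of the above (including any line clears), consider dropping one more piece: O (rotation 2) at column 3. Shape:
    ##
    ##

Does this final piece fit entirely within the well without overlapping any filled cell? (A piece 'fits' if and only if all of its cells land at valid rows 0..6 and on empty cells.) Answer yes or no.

Drop 1: I rot0 at col 2 lands with bottom-row=0; cleared 0 line(s) (total 0); column heights now [0 0 1 1 1 1 0], max=1
Drop 2: I rot1 at col 0 lands with bottom-row=0; cleared 0 line(s) (total 0); column heights now [4 0 1 1 1 1 0], max=4
Drop 3: T rot1 at col 0 lands with bottom-row=4; cleared 0 line(s) (total 0); column heights now [7 6 1 1 1 1 0], max=7
Test piece O rot2 at col 3 (width 2): heights before test = [7 6 1 1 1 1 0]; fits = True

Answer: yes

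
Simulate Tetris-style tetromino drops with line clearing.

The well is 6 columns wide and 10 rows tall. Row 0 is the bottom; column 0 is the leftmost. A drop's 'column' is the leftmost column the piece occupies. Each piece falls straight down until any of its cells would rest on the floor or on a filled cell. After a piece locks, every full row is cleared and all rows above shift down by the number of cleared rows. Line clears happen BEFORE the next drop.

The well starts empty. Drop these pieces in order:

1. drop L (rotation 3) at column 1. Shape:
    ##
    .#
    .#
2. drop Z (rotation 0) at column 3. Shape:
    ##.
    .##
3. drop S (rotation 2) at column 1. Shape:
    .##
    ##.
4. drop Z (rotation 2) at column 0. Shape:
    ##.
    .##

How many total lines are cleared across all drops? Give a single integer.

Drop 1: L rot3 at col 1 lands with bottom-row=0; cleared 0 line(s) (total 0); column heights now [0 3 3 0 0 0], max=3
Drop 2: Z rot0 at col 3 lands with bottom-row=0; cleared 0 line(s) (total 0); column heights now [0 3 3 2 2 1], max=3
Drop 3: S rot2 at col 1 lands with bottom-row=3; cleared 0 line(s) (total 0); column heights now [0 4 5 5 2 1], max=5
Drop 4: Z rot2 at col 0 lands with bottom-row=5; cleared 0 line(s) (total 0); column heights now [7 7 6 5 2 1], max=7

Answer: 0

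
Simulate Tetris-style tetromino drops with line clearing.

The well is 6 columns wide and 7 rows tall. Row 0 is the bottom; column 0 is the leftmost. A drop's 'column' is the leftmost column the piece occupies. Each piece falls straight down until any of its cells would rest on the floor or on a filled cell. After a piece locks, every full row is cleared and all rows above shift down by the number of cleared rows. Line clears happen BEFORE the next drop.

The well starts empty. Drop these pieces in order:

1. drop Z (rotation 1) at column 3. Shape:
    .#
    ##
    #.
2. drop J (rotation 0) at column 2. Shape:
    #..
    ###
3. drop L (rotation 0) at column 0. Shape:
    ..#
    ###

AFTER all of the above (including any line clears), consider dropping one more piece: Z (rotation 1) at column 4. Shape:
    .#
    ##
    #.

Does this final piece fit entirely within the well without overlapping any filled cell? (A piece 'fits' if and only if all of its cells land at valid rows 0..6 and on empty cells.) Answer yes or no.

Answer: yes

Derivation:
Drop 1: Z rot1 at col 3 lands with bottom-row=0; cleared 0 line(s) (total 0); column heights now [0 0 0 2 3 0], max=3
Drop 2: J rot0 at col 2 lands with bottom-row=3; cleared 0 line(s) (total 0); column heights now [0 0 5 4 4 0], max=5
Drop 3: L rot0 at col 0 lands with bottom-row=5; cleared 0 line(s) (total 0); column heights now [6 6 7 4 4 0], max=7
Test piece Z rot1 at col 4 (width 2): heights before test = [6 6 7 4 4 0]; fits = True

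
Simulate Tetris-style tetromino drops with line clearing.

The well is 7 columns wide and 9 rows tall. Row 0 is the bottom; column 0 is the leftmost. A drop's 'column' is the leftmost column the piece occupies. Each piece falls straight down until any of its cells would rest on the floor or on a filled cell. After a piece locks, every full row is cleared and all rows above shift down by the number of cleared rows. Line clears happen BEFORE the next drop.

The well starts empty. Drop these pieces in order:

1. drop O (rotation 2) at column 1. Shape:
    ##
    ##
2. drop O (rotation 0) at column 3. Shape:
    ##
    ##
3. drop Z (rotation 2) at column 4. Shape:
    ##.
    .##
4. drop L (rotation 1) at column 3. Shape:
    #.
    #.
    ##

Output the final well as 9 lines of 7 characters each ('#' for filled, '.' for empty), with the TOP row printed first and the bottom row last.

Drop 1: O rot2 at col 1 lands with bottom-row=0; cleared 0 line(s) (total 0); column heights now [0 2 2 0 0 0 0], max=2
Drop 2: O rot0 at col 3 lands with bottom-row=0; cleared 0 line(s) (total 0); column heights now [0 2 2 2 2 0 0], max=2
Drop 3: Z rot2 at col 4 lands with bottom-row=1; cleared 0 line(s) (total 0); column heights now [0 2 2 2 3 3 2], max=3
Drop 4: L rot1 at col 3 lands with bottom-row=3; cleared 0 line(s) (total 0); column heights now [0 2 2 6 4 3 2], max=6

Answer: .......
.......
.......
...#...
...#...
...##..
....##.
.######
.####..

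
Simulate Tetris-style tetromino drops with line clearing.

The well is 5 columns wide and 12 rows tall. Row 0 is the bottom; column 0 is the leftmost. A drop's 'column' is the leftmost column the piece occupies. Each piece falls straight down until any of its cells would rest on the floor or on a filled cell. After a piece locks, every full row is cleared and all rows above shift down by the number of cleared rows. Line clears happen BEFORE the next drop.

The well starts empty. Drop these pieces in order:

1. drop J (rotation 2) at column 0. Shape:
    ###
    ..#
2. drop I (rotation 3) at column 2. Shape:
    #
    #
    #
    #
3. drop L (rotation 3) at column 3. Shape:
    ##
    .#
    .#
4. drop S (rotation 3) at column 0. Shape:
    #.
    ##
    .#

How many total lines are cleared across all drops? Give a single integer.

Answer: 0

Derivation:
Drop 1: J rot2 at col 0 lands with bottom-row=0; cleared 0 line(s) (total 0); column heights now [2 2 2 0 0], max=2
Drop 2: I rot3 at col 2 lands with bottom-row=2; cleared 0 line(s) (total 0); column heights now [2 2 6 0 0], max=6
Drop 3: L rot3 at col 3 lands with bottom-row=0; cleared 0 line(s) (total 0); column heights now [2 2 6 3 3], max=6
Drop 4: S rot3 at col 0 lands with bottom-row=2; cleared 0 line(s) (total 0); column heights now [5 4 6 3 3], max=6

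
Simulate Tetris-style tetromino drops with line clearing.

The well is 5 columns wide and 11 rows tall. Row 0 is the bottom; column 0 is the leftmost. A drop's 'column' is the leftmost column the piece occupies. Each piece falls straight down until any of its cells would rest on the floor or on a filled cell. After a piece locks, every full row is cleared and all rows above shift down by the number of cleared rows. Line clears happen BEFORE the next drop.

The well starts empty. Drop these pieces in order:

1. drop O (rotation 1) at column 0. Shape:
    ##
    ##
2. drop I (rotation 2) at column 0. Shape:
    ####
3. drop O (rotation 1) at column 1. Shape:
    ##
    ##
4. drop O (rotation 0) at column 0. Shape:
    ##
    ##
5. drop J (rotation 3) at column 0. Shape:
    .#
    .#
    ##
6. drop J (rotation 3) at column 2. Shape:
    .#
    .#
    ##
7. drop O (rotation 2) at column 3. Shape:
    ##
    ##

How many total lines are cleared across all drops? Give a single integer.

Answer: 0

Derivation:
Drop 1: O rot1 at col 0 lands with bottom-row=0; cleared 0 line(s) (total 0); column heights now [2 2 0 0 0], max=2
Drop 2: I rot2 at col 0 lands with bottom-row=2; cleared 0 line(s) (total 0); column heights now [3 3 3 3 0], max=3
Drop 3: O rot1 at col 1 lands with bottom-row=3; cleared 0 line(s) (total 0); column heights now [3 5 5 3 0], max=5
Drop 4: O rot0 at col 0 lands with bottom-row=5; cleared 0 line(s) (total 0); column heights now [7 7 5 3 0], max=7
Drop 5: J rot3 at col 0 lands with bottom-row=7; cleared 0 line(s) (total 0); column heights now [8 10 5 3 0], max=10
Drop 6: J rot3 at col 2 lands with bottom-row=5; cleared 0 line(s) (total 0); column heights now [8 10 6 8 0], max=10
Drop 7: O rot2 at col 3 lands with bottom-row=8; cleared 0 line(s) (total 0); column heights now [8 10 6 10 10], max=10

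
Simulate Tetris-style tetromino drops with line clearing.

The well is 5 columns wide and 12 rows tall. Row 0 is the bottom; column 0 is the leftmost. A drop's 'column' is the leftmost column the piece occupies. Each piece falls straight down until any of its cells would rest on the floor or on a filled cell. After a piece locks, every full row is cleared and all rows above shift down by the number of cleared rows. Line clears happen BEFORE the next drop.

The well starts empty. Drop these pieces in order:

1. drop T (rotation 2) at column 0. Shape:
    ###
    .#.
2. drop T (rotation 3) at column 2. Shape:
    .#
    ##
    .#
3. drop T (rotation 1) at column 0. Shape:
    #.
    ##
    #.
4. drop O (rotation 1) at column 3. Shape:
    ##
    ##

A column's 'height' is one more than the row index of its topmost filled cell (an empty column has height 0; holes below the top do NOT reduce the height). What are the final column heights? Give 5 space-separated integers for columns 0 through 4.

Drop 1: T rot2 at col 0 lands with bottom-row=0; cleared 0 line(s) (total 0); column heights now [2 2 2 0 0], max=2
Drop 2: T rot3 at col 2 lands with bottom-row=1; cleared 0 line(s) (total 0); column heights now [2 2 3 4 0], max=4
Drop 3: T rot1 at col 0 lands with bottom-row=2; cleared 0 line(s) (total 0); column heights now [5 4 3 4 0], max=5
Drop 4: O rot1 at col 3 lands with bottom-row=4; cleared 0 line(s) (total 0); column heights now [5 4 3 6 6], max=6

Answer: 5 4 3 6 6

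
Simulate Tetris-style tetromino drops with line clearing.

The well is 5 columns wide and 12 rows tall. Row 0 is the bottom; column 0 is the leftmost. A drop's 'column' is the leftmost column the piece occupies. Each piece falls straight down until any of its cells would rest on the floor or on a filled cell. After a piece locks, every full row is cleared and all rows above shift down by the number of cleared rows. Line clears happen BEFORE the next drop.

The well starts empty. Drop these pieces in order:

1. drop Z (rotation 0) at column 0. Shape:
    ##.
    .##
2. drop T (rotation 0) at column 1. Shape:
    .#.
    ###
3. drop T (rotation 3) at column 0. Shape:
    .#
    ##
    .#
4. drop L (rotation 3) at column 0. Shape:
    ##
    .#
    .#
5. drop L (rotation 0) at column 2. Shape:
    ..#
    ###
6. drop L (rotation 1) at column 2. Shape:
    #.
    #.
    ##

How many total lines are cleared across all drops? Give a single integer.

Answer: 1

Derivation:
Drop 1: Z rot0 at col 0 lands with bottom-row=0; cleared 0 line(s) (total 0); column heights now [2 2 1 0 0], max=2
Drop 2: T rot0 at col 1 lands with bottom-row=2; cleared 0 line(s) (total 0); column heights now [2 3 4 3 0], max=4
Drop 3: T rot3 at col 0 lands with bottom-row=3; cleared 0 line(s) (total 0); column heights now [5 6 4 3 0], max=6
Drop 4: L rot3 at col 0 lands with bottom-row=6; cleared 0 line(s) (total 0); column heights now [9 9 4 3 0], max=9
Drop 5: L rot0 at col 2 lands with bottom-row=4; cleared 1 line(s) (total 1); column heights now [8 8 4 3 5], max=8
Drop 6: L rot1 at col 2 lands with bottom-row=4; cleared 0 line(s) (total 1); column heights now [8 8 7 5 5], max=8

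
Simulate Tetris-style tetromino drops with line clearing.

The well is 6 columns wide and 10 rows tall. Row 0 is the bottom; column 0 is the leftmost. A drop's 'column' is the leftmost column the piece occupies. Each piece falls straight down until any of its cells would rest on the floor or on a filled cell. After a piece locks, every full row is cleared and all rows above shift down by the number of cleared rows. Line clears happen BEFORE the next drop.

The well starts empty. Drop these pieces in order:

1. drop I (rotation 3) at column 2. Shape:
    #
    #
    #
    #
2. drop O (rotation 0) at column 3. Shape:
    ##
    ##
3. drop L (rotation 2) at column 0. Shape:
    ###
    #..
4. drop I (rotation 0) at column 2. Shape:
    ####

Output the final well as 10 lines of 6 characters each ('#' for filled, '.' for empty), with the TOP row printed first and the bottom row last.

Answer: ......
......
......
......
..####
###...
#.#...
..#...
..###.
..###.

Derivation:
Drop 1: I rot3 at col 2 lands with bottom-row=0; cleared 0 line(s) (total 0); column heights now [0 0 4 0 0 0], max=4
Drop 2: O rot0 at col 3 lands with bottom-row=0; cleared 0 line(s) (total 0); column heights now [0 0 4 2 2 0], max=4
Drop 3: L rot2 at col 0 lands with bottom-row=3; cleared 0 line(s) (total 0); column heights now [5 5 5 2 2 0], max=5
Drop 4: I rot0 at col 2 lands with bottom-row=5; cleared 0 line(s) (total 0); column heights now [5 5 6 6 6 6], max=6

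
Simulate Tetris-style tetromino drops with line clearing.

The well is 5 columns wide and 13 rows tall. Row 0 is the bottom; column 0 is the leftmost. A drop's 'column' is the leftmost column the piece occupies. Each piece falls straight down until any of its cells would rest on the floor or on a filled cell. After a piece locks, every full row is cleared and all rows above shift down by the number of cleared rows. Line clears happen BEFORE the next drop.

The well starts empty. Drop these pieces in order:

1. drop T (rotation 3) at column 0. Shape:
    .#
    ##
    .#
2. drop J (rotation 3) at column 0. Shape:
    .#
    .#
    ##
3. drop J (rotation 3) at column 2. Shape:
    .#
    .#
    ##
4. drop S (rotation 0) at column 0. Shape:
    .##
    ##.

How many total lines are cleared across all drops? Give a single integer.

Answer: 0

Derivation:
Drop 1: T rot3 at col 0 lands with bottom-row=0; cleared 0 line(s) (total 0); column heights now [2 3 0 0 0], max=3
Drop 2: J rot3 at col 0 lands with bottom-row=3; cleared 0 line(s) (total 0); column heights now [4 6 0 0 0], max=6
Drop 3: J rot3 at col 2 lands with bottom-row=0; cleared 0 line(s) (total 0); column heights now [4 6 1 3 0], max=6
Drop 4: S rot0 at col 0 lands with bottom-row=6; cleared 0 line(s) (total 0); column heights now [7 8 8 3 0], max=8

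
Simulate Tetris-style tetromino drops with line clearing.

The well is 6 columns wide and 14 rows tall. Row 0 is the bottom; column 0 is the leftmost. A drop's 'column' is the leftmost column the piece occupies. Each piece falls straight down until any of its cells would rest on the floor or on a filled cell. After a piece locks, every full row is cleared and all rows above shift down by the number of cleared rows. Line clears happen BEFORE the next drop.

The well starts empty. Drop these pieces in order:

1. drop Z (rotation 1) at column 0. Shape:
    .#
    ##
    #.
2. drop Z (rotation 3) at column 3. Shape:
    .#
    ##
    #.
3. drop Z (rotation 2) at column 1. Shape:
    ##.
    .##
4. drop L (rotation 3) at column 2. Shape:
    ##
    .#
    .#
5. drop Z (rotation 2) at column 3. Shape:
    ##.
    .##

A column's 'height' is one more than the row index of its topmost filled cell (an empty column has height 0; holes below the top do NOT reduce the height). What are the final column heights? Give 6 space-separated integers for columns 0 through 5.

Drop 1: Z rot1 at col 0 lands with bottom-row=0; cleared 0 line(s) (total 0); column heights now [2 3 0 0 0 0], max=3
Drop 2: Z rot3 at col 3 lands with bottom-row=0; cleared 0 line(s) (total 0); column heights now [2 3 0 2 3 0], max=3
Drop 3: Z rot2 at col 1 lands with bottom-row=2; cleared 0 line(s) (total 0); column heights now [2 4 4 3 3 0], max=4
Drop 4: L rot3 at col 2 lands with bottom-row=3; cleared 0 line(s) (total 0); column heights now [2 4 6 6 3 0], max=6
Drop 5: Z rot2 at col 3 lands with bottom-row=5; cleared 0 line(s) (total 0); column heights now [2 4 6 7 7 6], max=7

Answer: 2 4 6 7 7 6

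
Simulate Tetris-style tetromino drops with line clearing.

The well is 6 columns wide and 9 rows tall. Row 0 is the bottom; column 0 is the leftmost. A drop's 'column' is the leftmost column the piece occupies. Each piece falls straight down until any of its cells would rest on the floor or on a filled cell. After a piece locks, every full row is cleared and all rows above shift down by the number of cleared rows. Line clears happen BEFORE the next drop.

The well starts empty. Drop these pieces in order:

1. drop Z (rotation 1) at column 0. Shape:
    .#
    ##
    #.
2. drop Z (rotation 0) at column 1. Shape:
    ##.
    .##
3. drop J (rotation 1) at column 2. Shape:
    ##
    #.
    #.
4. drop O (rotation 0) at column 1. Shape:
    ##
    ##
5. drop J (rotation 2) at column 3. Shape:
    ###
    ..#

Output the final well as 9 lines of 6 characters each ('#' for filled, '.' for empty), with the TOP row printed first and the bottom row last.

Answer: .##...
.#####
..##.#
..#...
..#...
.##...
.###..
##....
#.....

Derivation:
Drop 1: Z rot1 at col 0 lands with bottom-row=0; cleared 0 line(s) (total 0); column heights now [2 3 0 0 0 0], max=3
Drop 2: Z rot0 at col 1 lands with bottom-row=2; cleared 0 line(s) (total 0); column heights now [2 4 4 3 0 0], max=4
Drop 3: J rot1 at col 2 lands with bottom-row=4; cleared 0 line(s) (total 0); column heights now [2 4 7 7 0 0], max=7
Drop 4: O rot0 at col 1 lands with bottom-row=7; cleared 0 line(s) (total 0); column heights now [2 9 9 7 0 0], max=9
Drop 5: J rot2 at col 3 lands with bottom-row=6; cleared 0 line(s) (total 0); column heights now [2 9 9 8 8 8], max=9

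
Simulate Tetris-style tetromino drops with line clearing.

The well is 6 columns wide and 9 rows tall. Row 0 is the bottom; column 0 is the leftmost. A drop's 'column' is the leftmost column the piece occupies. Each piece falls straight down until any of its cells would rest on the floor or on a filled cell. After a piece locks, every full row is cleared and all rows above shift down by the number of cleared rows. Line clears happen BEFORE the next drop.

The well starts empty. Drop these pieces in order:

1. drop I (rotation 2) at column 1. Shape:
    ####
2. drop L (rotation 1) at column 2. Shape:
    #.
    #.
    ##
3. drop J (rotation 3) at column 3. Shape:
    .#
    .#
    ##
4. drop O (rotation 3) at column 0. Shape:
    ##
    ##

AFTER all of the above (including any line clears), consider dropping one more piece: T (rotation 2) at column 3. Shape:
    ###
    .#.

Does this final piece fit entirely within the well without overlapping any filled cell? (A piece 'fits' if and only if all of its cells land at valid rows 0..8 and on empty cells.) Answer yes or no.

Answer: yes

Derivation:
Drop 1: I rot2 at col 1 lands with bottom-row=0; cleared 0 line(s) (total 0); column heights now [0 1 1 1 1 0], max=1
Drop 2: L rot1 at col 2 lands with bottom-row=1; cleared 0 line(s) (total 0); column heights now [0 1 4 2 1 0], max=4
Drop 3: J rot3 at col 3 lands with bottom-row=2; cleared 0 line(s) (total 0); column heights now [0 1 4 3 5 0], max=5
Drop 4: O rot3 at col 0 lands with bottom-row=1; cleared 0 line(s) (total 0); column heights now [3 3 4 3 5 0], max=5
Test piece T rot2 at col 3 (width 3): heights before test = [3 3 4 3 5 0]; fits = True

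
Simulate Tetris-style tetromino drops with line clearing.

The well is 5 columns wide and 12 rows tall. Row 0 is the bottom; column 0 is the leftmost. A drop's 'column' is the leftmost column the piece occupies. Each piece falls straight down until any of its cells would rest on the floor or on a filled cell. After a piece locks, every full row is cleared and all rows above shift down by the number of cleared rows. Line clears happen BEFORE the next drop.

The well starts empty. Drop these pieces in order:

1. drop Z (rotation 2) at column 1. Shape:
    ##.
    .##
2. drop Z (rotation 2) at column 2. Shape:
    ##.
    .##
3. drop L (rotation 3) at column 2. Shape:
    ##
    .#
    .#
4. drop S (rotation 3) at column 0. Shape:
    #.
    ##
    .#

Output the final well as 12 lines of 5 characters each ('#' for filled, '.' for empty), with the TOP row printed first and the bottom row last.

Answer: .....
.....
.....
.....
.....
.....
..##.
#..#.
##.#.
.###.
.####
..##.

Derivation:
Drop 1: Z rot2 at col 1 lands with bottom-row=0; cleared 0 line(s) (total 0); column heights now [0 2 2 1 0], max=2
Drop 2: Z rot2 at col 2 lands with bottom-row=1; cleared 0 line(s) (total 0); column heights now [0 2 3 3 2], max=3
Drop 3: L rot3 at col 2 lands with bottom-row=3; cleared 0 line(s) (total 0); column heights now [0 2 6 6 2], max=6
Drop 4: S rot3 at col 0 lands with bottom-row=2; cleared 0 line(s) (total 0); column heights now [5 4 6 6 2], max=6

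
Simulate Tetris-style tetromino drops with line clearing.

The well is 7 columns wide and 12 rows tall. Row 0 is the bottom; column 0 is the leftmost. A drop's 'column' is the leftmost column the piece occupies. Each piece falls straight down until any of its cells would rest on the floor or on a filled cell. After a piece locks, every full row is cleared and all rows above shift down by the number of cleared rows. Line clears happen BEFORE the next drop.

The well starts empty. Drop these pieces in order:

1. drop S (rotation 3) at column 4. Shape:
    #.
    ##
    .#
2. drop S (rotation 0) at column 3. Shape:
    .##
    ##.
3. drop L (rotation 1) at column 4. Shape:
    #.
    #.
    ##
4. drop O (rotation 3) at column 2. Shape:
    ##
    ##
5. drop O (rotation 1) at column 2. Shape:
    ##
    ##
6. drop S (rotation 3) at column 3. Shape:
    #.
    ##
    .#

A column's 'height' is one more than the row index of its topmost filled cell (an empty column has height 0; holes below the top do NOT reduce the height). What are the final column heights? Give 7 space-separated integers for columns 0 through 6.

Drop 1: S rot3 at col 4 lands with bottom-row=0; cleared 0 line(s) (total 0); column heights now [0 0 0 0 3 2 0], max=3
Drop 2: S rot0 at col 3 lands with bottom-row=3; cleared 0 line(s) (total 0); column heights now [0 0 0 4 5 5 0], max=5
Drop 3: L rot1 at col 4 lands with bottom-row=5; cleared 0 line(s) (total 0); column heights now [0 0 0 4 8 6 0], max=8
Drop 4: O rot3 at col 2 lands with bottom-row=4; cleared 0 line(s) (total 0); column heights now [0 0 6 6 8 6 0], max=8
Drop 5: O rot1 at col 2 lands with bottom-row=6; cleared 0 line(s) (total 0); column heights now [0 0 8 8 8 6 0], max=8
Drop 6: S rot3 at col 3 lands with bottom-row=8; cleared 0 line(s) (total 0); column heights now [0 0 8 11 10 6 0], max=11

Answer: 0 0 8 11 10 6 0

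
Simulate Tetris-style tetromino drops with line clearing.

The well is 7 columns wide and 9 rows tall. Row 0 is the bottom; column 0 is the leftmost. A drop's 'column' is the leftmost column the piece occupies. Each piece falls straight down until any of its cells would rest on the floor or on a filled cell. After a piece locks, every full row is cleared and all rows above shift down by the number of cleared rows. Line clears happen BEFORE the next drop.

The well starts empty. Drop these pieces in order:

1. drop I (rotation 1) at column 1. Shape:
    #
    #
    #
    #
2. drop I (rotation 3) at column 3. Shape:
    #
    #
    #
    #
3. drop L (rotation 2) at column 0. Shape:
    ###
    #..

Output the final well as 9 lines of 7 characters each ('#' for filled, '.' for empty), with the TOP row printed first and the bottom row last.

Drop 1: I rot1 at col 1 lands with bottom-row=0; cleared 0 line(s) (total 0); column heights now [0 4 0 0 0 0 0], max=4
Drop 2: I rot3 at col 3 lands with bottom-row=0; cleared 0 line(s) (total 0); column heights now [0 4 0 4 0 0 0], max=4
Drop 3: L rot2 at col 0 lands with bottom-row=3; cleared 0 line(s) (total 0); column heights now [5 5 5 4 0 0 0], max=5

Answer: .......
.......
.......
.......
###....
##.#...
.#.#...
.#.#...
.#.#...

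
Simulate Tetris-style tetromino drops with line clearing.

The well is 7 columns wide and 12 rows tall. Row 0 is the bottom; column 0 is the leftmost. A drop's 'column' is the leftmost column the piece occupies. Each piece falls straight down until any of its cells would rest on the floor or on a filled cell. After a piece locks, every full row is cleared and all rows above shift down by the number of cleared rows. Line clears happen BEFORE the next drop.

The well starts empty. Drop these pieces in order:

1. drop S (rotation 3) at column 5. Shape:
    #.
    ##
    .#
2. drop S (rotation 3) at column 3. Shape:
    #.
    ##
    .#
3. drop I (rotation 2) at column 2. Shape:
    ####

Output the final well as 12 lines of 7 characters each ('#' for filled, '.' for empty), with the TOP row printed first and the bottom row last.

Drop 1: S rot3 at col 5 lands with bottom-row=0; cleared 0 line(s) (total 0); column heights now [0 0 0 0 0 3 2], max=3
Drop 2: S rot3 at col 3 lands with bottom-row=0; cleared 0 line(s) (total 0); column heights now [0 0 0 3 2 3 2], max=3
Drop 3: I rot2 at col 2 lands with bottom-row=3; cleared 0 line(s) (total 0); column heights now [0 0 4 4 4 4 2], max=4

Answer: .......
.......
.......
.......
.......
.......
.......
.......
..####.
...#.#.
...####
....#.#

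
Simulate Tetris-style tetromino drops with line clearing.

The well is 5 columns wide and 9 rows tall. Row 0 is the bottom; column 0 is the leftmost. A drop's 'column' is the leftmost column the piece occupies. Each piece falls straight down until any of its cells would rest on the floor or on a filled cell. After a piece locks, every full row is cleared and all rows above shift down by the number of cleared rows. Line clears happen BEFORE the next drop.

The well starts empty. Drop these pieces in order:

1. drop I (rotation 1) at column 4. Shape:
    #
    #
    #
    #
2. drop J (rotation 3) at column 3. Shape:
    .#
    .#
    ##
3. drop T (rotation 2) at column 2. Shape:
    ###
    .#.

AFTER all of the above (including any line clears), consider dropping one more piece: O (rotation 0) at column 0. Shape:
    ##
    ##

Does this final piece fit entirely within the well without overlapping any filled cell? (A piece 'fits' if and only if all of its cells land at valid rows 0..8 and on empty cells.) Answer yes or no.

Answer: yes

Derivation:
Drop 1: I rot1 at col 4 lands with bottom-row=0; cleared 0 line(s) (total 0); column heights now [0 0 0 0 4], max=4
Drop 2: J rot3 at col 3 lands with bottom-row=4; cleared 0 line(s) (total 0); column heights now [0 0 0 5 7], max=7
Drop 3: T rot2 at col 2 lands with bottom-row=6; cleared 0 line(s) (total 0); column heights now [0 0 8 8 8], max=8
Test piece O rot0 at col 0 (width 2): heights before test = [0 0 8 8 8]; fits = True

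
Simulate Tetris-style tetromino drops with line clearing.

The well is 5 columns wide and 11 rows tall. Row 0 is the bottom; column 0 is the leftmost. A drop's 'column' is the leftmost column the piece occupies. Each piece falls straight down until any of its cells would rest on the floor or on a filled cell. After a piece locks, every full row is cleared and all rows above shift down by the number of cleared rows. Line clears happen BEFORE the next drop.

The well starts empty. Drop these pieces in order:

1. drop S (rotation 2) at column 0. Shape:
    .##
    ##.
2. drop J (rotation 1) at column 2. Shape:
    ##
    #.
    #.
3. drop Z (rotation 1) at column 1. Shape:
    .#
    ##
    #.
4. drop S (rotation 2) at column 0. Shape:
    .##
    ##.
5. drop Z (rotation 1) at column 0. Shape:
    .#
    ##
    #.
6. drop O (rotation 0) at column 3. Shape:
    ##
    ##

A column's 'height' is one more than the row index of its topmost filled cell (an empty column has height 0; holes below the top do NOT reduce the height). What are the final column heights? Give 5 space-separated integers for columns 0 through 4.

Drop 1: S rot2 at col 0 lands with bottom-row=0; cleared 0 line(s) (total 0); column heights now [1 2 2 0 0], max=2
Drop 2: J rot1 at col 2 lands with bottom-row=2; cleared 0 line(s) (total 0); column heights now [1 2 5 5 0], max=5
Drop 3: Z rot1 at col 1 lands with bottom-row=4; cleared 0 line(s) (total 0); column heights now [1 6 7 5 0], max=7
Drop 4: S rot2 at col 0 lands with bottom-row=6; cleared 0 line(s) (total 0); column heights now [7 8 8 5 0], max=8
Drop 5: Z rot1 at col 0 lands with bottom-row=7; cleared 0 line(s) (total 0); column heights now [9 10 8 5 0], max=10
Drop 6: O rot0 at col 3 lands with bottom-row=5; cleared 1 line(s) (total 1); column heights now [8 9 7 6 6], max=9

Answer: 8 9 7 6 6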